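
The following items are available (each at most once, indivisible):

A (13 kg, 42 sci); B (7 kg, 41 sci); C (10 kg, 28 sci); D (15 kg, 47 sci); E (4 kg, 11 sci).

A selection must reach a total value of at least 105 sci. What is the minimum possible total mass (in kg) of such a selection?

Subsets with value ≥ 105, sorted by total mass:
- A+B+C: mass 30, value 111
- B+C+D: mass 32, value 116
- A+B+C+E: mass 34, value 122
Minimum mass: 30 kg.

30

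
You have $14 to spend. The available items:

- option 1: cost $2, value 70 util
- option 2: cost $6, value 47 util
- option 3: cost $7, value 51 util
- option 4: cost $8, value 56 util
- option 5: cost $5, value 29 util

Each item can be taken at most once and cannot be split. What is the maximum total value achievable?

150 util

Check high-value combinations within $14:
- option 1+option 3+option 5: cost 2+7+5=14, value 70+51+29=150
- option 1+option 2+option 5: cost 2+6+5=13, value 70+47+29=146
- option 1+option 4: cost 2+8=10, value 70+56=126
- option 1+option 3: cost 2+7=9, value 70+51=121
Best: 150 util.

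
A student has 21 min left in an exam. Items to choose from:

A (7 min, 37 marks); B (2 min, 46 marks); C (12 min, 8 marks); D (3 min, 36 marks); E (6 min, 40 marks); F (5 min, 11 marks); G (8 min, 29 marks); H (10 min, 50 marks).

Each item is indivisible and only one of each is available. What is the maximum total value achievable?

Check high-value combinations within 21 min:
- B+D+E+H: time 2+3+6+10=21, value 46+36+40+50=172
- A+B+D+E: time 7+2+3+6=18, value 37+46+36+40=159
- B+D+E+G: time 2+3+6+8=19, value 46+36+40+29=151
Best: 172 marks.

172 marks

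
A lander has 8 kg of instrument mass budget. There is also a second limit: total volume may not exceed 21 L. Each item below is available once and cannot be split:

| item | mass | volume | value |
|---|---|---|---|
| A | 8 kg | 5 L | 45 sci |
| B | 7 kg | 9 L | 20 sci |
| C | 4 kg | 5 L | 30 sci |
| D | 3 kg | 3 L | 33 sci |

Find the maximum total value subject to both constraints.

Feasible sets respecting both limits:
- C+D: mass 7, volume 8, value 63
- A: mass 8, volume 5, value 45
- D: mass 3, volume 3, value 33
Best: 63 sci.

63 sci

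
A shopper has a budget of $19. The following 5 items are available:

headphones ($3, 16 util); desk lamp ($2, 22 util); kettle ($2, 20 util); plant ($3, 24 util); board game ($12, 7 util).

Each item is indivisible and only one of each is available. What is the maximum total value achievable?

82 util

Check high-value combinations within $19:
- headphones+desk lamp+kettle+plant: cost 3+2+2+3=10, value 16+22+20+24=82
- desk lamp+kettle+plant+board game: cost 2+2+3+12=19, value 22+20+24+7=73
- desk lamp+kettle+plant: cost 2+2+3=7, value 22+20+24=66
- headphones+desk lamp+kettle+board game: cost 3+2+2+12=19, value 16+22+20+7=65
- headphones+desk lamp+plant: cost 3+2+3=8, value 16+22+24=62
Best: 82 util.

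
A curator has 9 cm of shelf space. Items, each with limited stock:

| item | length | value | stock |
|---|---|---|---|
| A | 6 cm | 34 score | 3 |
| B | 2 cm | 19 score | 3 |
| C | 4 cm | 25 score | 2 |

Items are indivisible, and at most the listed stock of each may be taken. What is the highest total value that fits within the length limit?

Best selections within length 9 and stock limits:
- 2×B + 1×C: length 8, value 63
- 3×B: length 6, value 57
Best: 63 score.

63 score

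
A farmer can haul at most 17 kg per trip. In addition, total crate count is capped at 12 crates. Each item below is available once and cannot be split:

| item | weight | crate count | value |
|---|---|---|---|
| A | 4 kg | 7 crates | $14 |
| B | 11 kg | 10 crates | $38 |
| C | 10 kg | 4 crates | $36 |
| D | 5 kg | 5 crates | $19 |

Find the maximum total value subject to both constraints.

Feasible sets respecting both limits:
- C+D: weight 15, crate count 9, value 55
- A+C: weight 14, crate count 11, value 50
- B: weight 11, crate count 10, value 38
Best: $55.

$55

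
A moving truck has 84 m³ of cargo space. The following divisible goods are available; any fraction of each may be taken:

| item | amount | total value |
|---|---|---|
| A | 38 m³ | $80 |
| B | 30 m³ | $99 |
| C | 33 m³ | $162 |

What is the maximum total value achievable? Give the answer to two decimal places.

Take in order of value per unit:
- C (162/33 per unit): all 33 → value 162, running total 162.00
- B (99/30 per unit): all 30 → value 99, running total 261.00
- A (80/38 per unit): 21 of 38 → value 21×80/38 = 44.2105, running total 305.21
Total 305.21.

305.21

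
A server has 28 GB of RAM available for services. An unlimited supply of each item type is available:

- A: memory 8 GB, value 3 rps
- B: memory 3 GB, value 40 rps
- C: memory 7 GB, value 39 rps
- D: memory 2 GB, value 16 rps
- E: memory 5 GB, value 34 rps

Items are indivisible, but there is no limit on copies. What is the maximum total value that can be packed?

Best value-per-unit is B at 40/3, and filling with it alone uses memory 9×3=27. No mix of the others beats 9×40 = 360.

360 rps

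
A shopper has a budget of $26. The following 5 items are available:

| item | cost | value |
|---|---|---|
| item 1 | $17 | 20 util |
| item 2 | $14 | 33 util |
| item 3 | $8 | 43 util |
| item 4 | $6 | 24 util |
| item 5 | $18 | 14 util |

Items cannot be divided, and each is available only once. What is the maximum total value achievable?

This is a 0/1 knapsack; check combinations near the capacity.
- item 2+item 3: cost 14+8=22, value 33+43=76
- item 3+item 4: cost 8+6=14, value 43+24=67
- item 1+item 3: cost 17+8=25, value 20+43=63
- item 2+item 4: cost 14+6=20, value 33+24=57
Best: 76 util.

76 util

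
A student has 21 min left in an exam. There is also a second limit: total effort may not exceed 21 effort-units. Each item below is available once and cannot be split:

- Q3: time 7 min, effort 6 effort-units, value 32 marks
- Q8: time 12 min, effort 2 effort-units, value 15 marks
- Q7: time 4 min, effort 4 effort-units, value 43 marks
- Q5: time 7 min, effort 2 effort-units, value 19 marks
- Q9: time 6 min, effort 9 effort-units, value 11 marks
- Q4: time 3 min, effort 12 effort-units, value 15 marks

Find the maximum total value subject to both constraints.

Feasible sets respecting both limits:
- Q3+Q7+Q5: time 18, effort 12, value 94
- Q3+Q7+Q9: time 17, effort 19, value 86
- Q7+Q5+Q4: time 14, effort 18, value 77
Best: 94 marks.

94 marks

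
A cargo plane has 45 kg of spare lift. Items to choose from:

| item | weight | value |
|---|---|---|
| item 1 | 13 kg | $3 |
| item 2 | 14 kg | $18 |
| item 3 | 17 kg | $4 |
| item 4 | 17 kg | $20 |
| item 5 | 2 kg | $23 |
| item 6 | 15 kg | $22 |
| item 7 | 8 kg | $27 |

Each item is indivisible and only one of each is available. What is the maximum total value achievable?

$92

Check high-value combinations within 45 kg:
- item 4+item 5+item 6+item 7: weight 17+2+15+8=42, value 20+23+22+27=92
- item 2+item 5+item 6+item 7: weight 14+2+15+8=39, value 18+23+22+27=90
- item 2+item 4+item 5+item 7: weight 14+17+2+8=41, value 18+20+23+27=88
- item 3+item 5+item 6+item 7: weight 17+2+15+8=42, value 4+23+22+27=76
Best: $92.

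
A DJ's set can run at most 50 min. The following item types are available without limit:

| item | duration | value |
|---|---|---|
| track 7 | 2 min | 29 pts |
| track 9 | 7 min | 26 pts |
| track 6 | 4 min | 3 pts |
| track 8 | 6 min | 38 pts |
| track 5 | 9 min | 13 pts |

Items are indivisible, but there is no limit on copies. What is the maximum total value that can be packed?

725 pts

Best value-per-unit is track 7 at 29/2, and filling with it alone uses duration 25×2=50. No mix of the others beats 25×29 = 725.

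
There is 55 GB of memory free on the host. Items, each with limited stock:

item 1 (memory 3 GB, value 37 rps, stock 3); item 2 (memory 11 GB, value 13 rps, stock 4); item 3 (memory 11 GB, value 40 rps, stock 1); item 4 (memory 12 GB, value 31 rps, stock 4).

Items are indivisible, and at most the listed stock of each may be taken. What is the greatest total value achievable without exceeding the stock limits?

Top feasible selections:
- 3×item 1 + 1×item 2 + 1×item 3 + 2×item 4: memory 55, value 226
- 3×item 1 + 1×item 3 + 2×item 4: memory 44, value 213
- 3×item 1 + 2×item 2 + 1×item 3 + 1×item 4: memory 54, value 208
- 2×item 1 + 1×item 3 + 3×item 4: memory 53, value 207
Best: 226 rps.

226 rps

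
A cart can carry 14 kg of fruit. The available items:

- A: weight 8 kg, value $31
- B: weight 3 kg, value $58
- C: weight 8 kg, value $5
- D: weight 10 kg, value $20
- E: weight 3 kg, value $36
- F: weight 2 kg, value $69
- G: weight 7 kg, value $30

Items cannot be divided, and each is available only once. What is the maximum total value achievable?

$163

This is a 0/1 knapsack; check combinations near the capacity.
- B+E+F: weight 3+3+2=8, value 58+36+69=163
- A+B+F: weight 8+3+2=13, value 31+58+69=158
- B+F+G: weight 3+2+7=12, value 58+69+30=157
Best: $163.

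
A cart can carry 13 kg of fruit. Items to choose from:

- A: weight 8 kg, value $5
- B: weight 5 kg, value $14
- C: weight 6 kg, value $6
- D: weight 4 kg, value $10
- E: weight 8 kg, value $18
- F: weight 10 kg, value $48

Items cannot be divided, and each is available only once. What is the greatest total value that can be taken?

$48

Check high-value combinations within 13 kg:
- F: weight 10, value 48
- B+E: weight 5+8=13, value 14+18=32
- D+E: weight 4+8=12, value 10+18=28
- B+D: weight 5+4=9, value 14+10=24
- B+C: weight 5+6=11, value 14+6=20
Best: $48.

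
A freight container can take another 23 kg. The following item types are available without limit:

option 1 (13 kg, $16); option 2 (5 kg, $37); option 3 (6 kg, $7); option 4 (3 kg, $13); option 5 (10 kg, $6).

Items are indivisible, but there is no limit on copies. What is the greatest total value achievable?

Best value-per-unit is option 2 at 37/5; filling with it alone gives 4×37 = 148.
Optimal mix: 4×option 2 + 1×option 4 → weight 23, value 161.

$161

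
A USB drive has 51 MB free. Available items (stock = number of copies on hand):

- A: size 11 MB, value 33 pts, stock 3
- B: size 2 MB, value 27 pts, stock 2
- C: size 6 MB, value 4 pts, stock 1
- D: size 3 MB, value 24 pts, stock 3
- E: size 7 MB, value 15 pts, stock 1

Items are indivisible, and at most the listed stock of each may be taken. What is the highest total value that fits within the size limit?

225 pts

Best selections within size 51 and stock limits:
- 3×A + 2×B + 3×D: size 46, value 225
- 3×A + 2×B + 2×D + 1×E: size 50, value 216
Best: 225 pts.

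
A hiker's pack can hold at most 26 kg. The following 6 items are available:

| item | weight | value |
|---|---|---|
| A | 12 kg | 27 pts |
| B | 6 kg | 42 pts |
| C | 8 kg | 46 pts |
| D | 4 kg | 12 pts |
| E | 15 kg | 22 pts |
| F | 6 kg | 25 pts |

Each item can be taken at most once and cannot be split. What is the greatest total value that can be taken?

This is a 0/1 knapsack; check combinations near the capacity.
- B+C+D+F: weight 6+8+4+6=24, value 42+46+12+25=125
- A+B+C: weight 12+6+8=26, value 27+42+46=115
- B+C+F: weight 6+8+6=20, value 42+46+25=113
- B+C+D: weight 6+8+4=18, value 42+46+12=100
- A+C+F: weight 12+8+6=26, value 27+46+25=98
Best: 125 pts.

125 pts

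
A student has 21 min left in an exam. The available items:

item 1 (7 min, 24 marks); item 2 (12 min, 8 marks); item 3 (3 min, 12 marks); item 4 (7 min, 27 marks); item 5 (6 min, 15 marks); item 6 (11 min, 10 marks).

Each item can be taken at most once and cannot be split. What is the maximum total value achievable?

66 marks

Check high-value combinations within 21 min:
- item 1+item 4+item 5: time 7+7+6=20, value 24+27+15=66
- item 1+item 3+item 4: time 7+3+7=17, value 24+12+27=63
- item 3+item 4+item 5: time 3+7+6=16, value 12+27+15=54
- item 1+item 4: time 7+7=14, value 24+27=51
Best: 66 marks.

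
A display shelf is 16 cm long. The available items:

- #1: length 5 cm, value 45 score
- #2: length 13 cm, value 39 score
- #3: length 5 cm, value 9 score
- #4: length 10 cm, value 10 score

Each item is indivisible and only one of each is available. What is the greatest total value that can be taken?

Check high-value combinations within 16 cm:
- #1+#4: length 5+10=15, value 45+10=55
- #1+#3: length 5+5=10, value 45+9=54
- #1: length 5, value 45
- #2: length 13, value 39
Best: 55 score.

55 score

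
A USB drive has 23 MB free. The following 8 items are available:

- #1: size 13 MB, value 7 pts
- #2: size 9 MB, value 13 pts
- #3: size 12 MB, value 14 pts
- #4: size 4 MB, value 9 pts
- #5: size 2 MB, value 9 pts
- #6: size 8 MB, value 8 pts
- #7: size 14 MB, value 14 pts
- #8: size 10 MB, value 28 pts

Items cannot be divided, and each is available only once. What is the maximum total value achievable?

This is a 0/1 knapsack; check combinations near the capacity.
- #2+#5+#8: size 9+2+10=21, value 13+9+28=50
- #2+#4+#8: size 9+4+10=23, value 13+9+28=50
- #4+#5+#8: size 4+2+10=16, value 9+9+28=46
- #5+#6+#8: size 2+8+10=20, value 9+8+28=45
Best: 50 pts.

50 pts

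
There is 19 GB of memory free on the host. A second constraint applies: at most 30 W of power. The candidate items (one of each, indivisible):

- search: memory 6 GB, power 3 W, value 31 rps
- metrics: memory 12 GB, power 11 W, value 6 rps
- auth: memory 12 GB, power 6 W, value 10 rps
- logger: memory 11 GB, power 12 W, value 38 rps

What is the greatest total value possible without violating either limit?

69 rps

Feasible sets respecting both limits:
- search+logger: memory 17, power 15, value 69
- search+auth: memory 18, power 9, value 41
- logger: memory 11, power 12, value 38
- search+metrics: memory 18, power 14, value 37
Best: 69 rps.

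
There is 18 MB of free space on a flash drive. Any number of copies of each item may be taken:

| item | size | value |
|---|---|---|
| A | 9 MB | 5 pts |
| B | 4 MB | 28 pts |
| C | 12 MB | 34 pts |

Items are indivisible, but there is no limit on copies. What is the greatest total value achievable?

112 pts

Best value-per-unit is B at 28/4, and filling with it alone uses size 4×4=16. No mix of the others beats 4×28 = 112.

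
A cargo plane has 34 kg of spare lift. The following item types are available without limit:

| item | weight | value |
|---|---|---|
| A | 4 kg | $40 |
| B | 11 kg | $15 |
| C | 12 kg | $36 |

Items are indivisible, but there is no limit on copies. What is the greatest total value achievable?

Best value-per-unit is A at 40/4, and filling with it alone uses weight 8×4=32. No mix of the others beats 8×40 = 320.

$320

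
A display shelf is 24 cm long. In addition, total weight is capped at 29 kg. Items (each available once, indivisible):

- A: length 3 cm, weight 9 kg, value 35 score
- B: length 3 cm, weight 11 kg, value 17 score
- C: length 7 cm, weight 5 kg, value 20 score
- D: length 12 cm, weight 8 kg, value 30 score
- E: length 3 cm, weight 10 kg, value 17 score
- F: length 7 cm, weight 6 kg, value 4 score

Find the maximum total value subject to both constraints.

Feasible sets respecting both limits:
- A+C+D: length 22, weight 22, value 85
- A+B+D: length 18, weight 28, value 82
- A+D+E: length 18, weight 27, value 82
Best: 85 score.

85 score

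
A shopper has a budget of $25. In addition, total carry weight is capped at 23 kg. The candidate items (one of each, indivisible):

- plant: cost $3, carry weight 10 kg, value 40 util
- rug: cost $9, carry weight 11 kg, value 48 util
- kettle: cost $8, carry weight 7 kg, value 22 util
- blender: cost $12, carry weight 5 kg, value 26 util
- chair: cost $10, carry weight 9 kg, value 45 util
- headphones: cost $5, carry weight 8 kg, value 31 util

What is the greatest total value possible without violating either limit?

Feasible sets respecting both limits:
- plant+blender+headphones: cost 20, carry weight 23, value 97
- rug+chair: cost 19, carry weight 20, value 93
- plant+rug: cost 12, carry weight 21, value 88
- plant+kettle+blender: cost 23, carry weight 22, value 88
Best: 97 util.

97 util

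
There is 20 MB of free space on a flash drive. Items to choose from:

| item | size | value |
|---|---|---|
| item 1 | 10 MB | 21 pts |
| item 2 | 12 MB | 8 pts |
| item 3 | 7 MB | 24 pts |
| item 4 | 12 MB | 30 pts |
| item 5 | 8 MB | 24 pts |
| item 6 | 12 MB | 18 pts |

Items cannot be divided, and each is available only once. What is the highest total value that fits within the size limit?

54 pts

Check high-value combinations within 20 MB:
- item 3+item 4: size 7+12=19, value 24+30=54
- item 4+item 5: size 12+8=20, value 30+24=54
- item 3+item 5: size 7+8=15, value 24+24=48
- item 1+item 3: size 10+7=17, value 21+24=45
- item 1+item 5: size 10+8=18, value 21+24=45
Best: 54 pts.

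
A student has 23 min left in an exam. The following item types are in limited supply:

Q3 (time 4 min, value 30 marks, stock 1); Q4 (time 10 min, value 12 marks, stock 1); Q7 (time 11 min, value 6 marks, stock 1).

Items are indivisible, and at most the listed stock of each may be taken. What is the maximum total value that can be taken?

Top feasible selections:
- 1×Q3 + 1×Q4: time 14, value 42
- 1×Q3 + 1×Q7: time 15, value 36
- 1×Q3: time 4, value 30
Best: 42 marks.

42 marks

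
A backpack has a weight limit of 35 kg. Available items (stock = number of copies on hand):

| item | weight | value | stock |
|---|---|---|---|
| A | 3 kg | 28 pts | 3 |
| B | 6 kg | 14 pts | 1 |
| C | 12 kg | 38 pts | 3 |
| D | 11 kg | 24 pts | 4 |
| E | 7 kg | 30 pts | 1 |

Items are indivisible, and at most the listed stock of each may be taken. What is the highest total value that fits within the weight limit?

Top feasible selections:
- 3×A + 1×B + 1×C + 1×E: weight 34, value 166
- 3×A + 2×C: weight 33, value 160
- 3×A + 1×C + 1×E: weight 28, value 152
Best: 166 pts.

166 pts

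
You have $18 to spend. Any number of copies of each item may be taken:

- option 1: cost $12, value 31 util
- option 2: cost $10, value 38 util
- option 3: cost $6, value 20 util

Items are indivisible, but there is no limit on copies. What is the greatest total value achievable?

60 util

Best value-per-unit is option 2 at 38/10; filling with it alone gives 1×38 = 38.
Optimal mix: 3×option 3 → cost 18, value 60.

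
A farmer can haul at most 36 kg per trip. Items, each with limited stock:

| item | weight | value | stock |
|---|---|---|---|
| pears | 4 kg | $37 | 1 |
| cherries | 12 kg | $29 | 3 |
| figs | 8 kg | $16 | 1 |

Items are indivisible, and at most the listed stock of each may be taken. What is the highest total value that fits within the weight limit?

Top feasible selections:
- 1×pears + 2×cherries + 1×figs: weight 36, value 111
- 1×pears + 2×cherries: weight 28, value 95
- 3×cherries: weight 36, value 87
Best: $111.

$111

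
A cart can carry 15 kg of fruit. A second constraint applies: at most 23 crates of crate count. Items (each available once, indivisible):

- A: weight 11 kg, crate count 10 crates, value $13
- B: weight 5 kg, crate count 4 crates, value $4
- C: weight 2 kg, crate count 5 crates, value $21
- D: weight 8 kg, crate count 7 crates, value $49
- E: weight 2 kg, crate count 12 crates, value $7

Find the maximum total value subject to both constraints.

Feasible sets respecting both limits:
- B+C+D: weight 15, crate count 16, value 74
- C+D: weight 10, crate count 12, value 70
- B+D+E: weight 15, crate count 23, value 60
Best: $74.

$74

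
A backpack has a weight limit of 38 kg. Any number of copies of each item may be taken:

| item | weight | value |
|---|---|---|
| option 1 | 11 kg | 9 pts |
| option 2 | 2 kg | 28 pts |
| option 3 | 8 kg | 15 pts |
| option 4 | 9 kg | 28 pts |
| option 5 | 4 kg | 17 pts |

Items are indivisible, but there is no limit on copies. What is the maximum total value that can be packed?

532 pts

Best value-per-unit is option 2 at 28/2, and filling with it alone uses weight 19×2=38. No mix of the others beats 19×28 = 532.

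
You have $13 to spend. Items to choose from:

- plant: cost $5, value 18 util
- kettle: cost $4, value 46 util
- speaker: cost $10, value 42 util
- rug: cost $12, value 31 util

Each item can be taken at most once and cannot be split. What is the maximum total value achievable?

64 util

Check high-value combinations within $13:
- plant+kettle: cost 5+4=9, value 18+46=64
- kettle: cost 4, value 46
- speaker: cost 10, value 42
Best: 64 util.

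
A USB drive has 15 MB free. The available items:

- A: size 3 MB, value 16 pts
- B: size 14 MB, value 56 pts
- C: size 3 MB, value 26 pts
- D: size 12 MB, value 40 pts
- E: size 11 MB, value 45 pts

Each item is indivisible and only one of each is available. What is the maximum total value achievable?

This is a 0/1 knapsack; check combinations near the capacity.
- C+E: size 3+11=14, value 26+45=71
- C+D: size 3+12=15, value 26+40=66
- A+E: size 3+11=14, value 16+45=61
- B: size 14, value 56
Best: 71 pts.

71 pts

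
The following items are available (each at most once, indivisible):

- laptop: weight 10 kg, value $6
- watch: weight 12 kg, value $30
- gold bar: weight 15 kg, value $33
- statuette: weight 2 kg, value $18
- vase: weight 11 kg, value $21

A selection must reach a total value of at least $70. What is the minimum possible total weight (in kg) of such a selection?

Subsets with value ≥ 70, sorted by total weight:
- gold bar+statuette+vase: weight 28, value 72
- watch+gold bar+statuette: weight 29, value 81
- laptop+watch+statuette+vase: weight 35, value 75
Minimum weight: 28 kg.

28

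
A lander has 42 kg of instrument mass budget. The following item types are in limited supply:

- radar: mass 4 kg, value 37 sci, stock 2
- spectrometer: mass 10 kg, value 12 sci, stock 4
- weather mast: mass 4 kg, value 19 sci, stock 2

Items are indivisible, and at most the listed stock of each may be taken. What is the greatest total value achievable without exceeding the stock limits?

136 sci

Best selections within mass 42 and stock limits:
- 2×radar + 2×spectrometer + 2×weather mast: mass 36, value 136
- 2×radar + 3×spectrometer + 1×weather mast: mass 42, value 129
Best: 136 sci.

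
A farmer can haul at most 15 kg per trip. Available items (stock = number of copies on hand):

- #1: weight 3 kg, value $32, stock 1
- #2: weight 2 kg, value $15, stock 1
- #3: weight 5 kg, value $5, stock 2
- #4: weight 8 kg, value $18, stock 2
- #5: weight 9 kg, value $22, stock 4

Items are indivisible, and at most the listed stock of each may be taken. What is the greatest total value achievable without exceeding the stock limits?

Best selections within weight 15 and stock limits:
- 1×#1 + 1×#2 + 1×#5: weight 14, value 69
- 1×#1 + 1×#2 + 1×#4: weight 13, value 65
- 1×#1 + 1×#2 + 2×#3: weight 15, value 57
- 1×#1 + 1×#5: weight 12, value 54
Best: $69.

$69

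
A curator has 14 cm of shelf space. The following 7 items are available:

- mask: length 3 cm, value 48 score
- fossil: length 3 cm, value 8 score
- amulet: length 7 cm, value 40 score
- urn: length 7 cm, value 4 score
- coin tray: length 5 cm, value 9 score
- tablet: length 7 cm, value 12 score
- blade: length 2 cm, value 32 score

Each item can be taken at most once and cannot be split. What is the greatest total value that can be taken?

120 score

This is a 0/1 knapsack; check combinations near the capacity.
- mask+amulet+blade: length 3+7+2=12, value 48+40+32=120
- mask+fossil+coin tray+blade: length 3+3+5+2=13, value 48+8+9+32=97
- mask+fossil+amulet: length 3+3+7=13, value 48+8+40=96
- mask+tablet+blade: length 3+7+2=12, value 48+12+32=92
Best: 120 score.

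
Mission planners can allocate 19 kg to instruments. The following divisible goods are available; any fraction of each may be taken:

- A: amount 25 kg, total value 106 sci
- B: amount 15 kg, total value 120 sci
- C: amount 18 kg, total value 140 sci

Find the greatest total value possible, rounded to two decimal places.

Take in order of value per unit:
- B (120/15 per unit): all 15 → value 120, running total 120.00
- C (140/18 per unit): 4 of 18 → value 4×140/18 = 31.1111, running total 151.11
Total 151.11.

151.11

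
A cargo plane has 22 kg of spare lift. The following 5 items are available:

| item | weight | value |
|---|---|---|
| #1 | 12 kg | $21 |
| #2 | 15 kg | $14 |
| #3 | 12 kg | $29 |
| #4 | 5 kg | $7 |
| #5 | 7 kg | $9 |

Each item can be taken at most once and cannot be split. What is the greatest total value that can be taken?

This is a 0/1 knapsack; check combinations near the capacity.
- #3+#5: weight 12+7=19, value 29+9=38
- #3+#4: weight 12+5=17, value 29+7=36
- #1+#5: weight 12+7=19, value 21+9=30
- #3: weight 12, value 29
Best: $38.

$38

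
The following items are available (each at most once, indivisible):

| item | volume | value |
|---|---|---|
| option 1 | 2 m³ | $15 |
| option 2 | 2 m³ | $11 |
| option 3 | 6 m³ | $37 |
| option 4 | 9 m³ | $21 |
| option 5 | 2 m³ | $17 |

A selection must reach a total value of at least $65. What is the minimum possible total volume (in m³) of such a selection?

10

Subsets with value ≥ 65, sorted by total volume:
- option 1+option 3+option 5: volume 10, value 69
- option 2+option 3+option 5: volume 10, value 65
- option 1+option 2+option 3+option 5: volume 12, value 80
- option 3+option 4+option 5: volume 17, value 75
Minimum volume: 10 m³.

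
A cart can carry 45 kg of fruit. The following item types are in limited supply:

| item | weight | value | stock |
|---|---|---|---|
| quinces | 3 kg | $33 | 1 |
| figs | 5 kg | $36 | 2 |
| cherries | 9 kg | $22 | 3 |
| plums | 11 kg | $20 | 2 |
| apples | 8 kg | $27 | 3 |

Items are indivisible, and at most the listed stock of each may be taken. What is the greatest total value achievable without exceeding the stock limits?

Best selections within weight 45 and stock limits:
- 1×quinces + 2×figs + 3×apples: weight 37, value 186
- 1×quinces + 2×figs + 1×cherries + 2×apples: weight 38, value 181
- 1×quinces + 2×figs + 1×plums + 2×apples: weight 40, value 179
Best: $186.

$186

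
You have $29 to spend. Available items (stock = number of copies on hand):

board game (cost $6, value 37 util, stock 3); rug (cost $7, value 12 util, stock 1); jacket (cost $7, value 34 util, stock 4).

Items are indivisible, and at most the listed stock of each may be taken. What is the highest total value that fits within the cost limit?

145 util

Best selections within cost 29 and stock limits:
- 3×board game + 1×jacket: cost 25, value 145
- 2×board game + 2×jacket: cost 26, value 142
- 1×board game + 3×jacket: cost 27, value 139
- 4×jacket: cost 28, value 136
Best: 145 util.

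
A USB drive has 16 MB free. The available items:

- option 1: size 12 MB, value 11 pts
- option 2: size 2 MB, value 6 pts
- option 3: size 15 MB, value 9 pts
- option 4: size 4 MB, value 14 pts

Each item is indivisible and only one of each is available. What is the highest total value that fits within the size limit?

25 pts

Check high-value combinations within 16 MB:
- option 1+option 4: size 12+4=16, value 11+14=25
- option 2+option 4: size 2+4=6, value 6+14=20
- option 1+option 2: size 12+2=14, value 11+6=17
- option 4: size 4, value 14
- option 1: size 12, value 11
Best: 25 pts.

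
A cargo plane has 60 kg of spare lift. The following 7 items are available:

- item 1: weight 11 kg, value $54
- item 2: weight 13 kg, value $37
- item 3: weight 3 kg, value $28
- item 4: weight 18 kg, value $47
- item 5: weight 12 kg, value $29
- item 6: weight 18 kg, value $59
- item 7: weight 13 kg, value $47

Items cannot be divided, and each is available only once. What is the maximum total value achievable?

This is a 0/1 knapsack; check combinations near the capacity.
- item 1+item 2+item 3+item 6+item 7: weight 11+13+3+18+13=58, value 54+37+28+59+47=225
- item 1+item 3+item 5+item 6+item 7: weight 11+3+12+18+13=57, value 54+28+29+59+47=217
- item 1+item 2+item 3+item 4+item 7: weight 11+13+3+18+13=58, value 54+37+28+47+47=213
Best: $225.

$225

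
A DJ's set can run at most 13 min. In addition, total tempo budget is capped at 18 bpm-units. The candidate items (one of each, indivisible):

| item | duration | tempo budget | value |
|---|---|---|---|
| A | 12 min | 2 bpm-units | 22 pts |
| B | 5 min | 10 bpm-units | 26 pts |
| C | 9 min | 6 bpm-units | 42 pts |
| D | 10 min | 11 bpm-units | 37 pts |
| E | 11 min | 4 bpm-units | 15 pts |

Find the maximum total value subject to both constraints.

Feasible sets respecting both limits:
- C: duration 9, tempo budget 6, value 42
- D: duration 10, tempo budget 11, value 37
- B: duration 5, tempo budget 10, value 26
Best: 42 pts.

42 pts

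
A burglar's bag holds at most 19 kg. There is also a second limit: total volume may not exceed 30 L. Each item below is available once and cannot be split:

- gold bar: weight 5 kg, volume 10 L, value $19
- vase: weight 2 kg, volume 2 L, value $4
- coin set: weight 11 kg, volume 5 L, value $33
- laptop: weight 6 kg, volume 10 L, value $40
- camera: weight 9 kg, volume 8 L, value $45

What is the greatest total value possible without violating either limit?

Feasible sets respecting both limits:
- vase+laptop+camera: weight 17, volume 20, value 89
- laptop+camera: weight 15, volume 18, value 85
- vase+coin set+laptop: weight 19, volume 17, value 77
Best: $89.

$89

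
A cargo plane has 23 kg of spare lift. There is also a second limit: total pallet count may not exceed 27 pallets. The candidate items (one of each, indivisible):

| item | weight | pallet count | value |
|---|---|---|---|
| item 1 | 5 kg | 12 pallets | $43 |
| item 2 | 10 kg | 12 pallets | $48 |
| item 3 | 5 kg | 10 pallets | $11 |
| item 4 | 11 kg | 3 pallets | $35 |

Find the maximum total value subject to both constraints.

Feasible sets respecting both limits:
- item 1+item 2: weight 15, pallet count 24, value 91
- item 1+item 3+item 4: weight 21, pallet count 25, value 89
- item 2+item 4: weight 21, pallet count 15, value 83
- item 1+item 4: weight 16, pallet count 15, value 78
Best: $91.

$91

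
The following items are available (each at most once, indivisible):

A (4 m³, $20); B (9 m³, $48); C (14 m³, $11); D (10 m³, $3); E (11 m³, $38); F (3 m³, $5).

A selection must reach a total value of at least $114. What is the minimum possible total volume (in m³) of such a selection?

Subsets with value ≥ 114, sorted by total volume:
- A+B+D+E+F: volume 37, value 114
- A+B+C+E: volume 38, value 117
Minimum volume: 37 m³.

37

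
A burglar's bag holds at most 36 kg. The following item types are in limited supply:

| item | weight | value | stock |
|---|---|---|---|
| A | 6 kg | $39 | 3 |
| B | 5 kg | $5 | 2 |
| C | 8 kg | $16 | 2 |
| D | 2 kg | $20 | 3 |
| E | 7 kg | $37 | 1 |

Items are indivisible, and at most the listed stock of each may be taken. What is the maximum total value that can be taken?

Best selections within weight 36 and stock limits:
- 3×A + 1×B + 3×D + 1×E: weight 36, value 219
- 3×A + 3×D + 1×E: weight 31, value 214
Best: $219.

$219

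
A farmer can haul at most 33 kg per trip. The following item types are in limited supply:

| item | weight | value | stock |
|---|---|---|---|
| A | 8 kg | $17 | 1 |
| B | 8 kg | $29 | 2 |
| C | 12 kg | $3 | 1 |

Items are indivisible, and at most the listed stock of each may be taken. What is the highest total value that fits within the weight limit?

$75

Top feasible selections:
- 1×A + 2×B: weight 24, value 75
- 2×B + 1×C: weight 28, value 61
Best: $75.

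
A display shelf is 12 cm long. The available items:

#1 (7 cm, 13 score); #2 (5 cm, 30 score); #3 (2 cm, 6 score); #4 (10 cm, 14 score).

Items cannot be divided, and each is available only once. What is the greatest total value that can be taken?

This is a 0/1 knapsack; check combinations near the capacity.
- #1+#2: length 7+5=12, value 13+30=43
- #2+#3: length 5+2=7, value 30+6=36
- #2: length 5, value 30
- #3+#4: length 2+10=12, value 6+14=20
- #1+#3: length 7+2=9, value 13+6=19
Best: 43 score.

43 score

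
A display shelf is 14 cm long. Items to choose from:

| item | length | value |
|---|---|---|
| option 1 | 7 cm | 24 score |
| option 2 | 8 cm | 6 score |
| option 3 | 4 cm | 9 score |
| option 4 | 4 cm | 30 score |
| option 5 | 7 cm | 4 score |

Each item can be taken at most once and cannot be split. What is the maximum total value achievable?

Check high-value combinations within 14 cm:
- option 1+option 4: length 7+4=11, value 24+30=54
- option 3+option 4: length 4+4=8, value 9+30=39
- option 2+option 4: length 8+4=12, value 6+30=36
- option 4+option 5: length 4+7=11, value 30+4=34
Best: 54 score.

54 score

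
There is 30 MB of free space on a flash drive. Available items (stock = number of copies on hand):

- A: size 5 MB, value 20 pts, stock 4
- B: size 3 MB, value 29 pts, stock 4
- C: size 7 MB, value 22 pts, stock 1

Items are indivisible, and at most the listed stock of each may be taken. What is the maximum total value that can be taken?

178 pts

Top feasible selections:
- 2×A + 4×B + 1×C: size 29, value 178
- 3×A + 4×B: size 27, value 176
Best: 178 pts.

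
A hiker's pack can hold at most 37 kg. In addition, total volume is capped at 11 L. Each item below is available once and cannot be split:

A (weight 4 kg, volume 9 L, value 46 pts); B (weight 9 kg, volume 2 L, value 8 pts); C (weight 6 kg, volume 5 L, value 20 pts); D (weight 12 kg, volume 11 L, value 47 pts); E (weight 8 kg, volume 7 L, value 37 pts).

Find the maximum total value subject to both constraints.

Feasible sets respecting both limits:
- A+B: weight 13, volume 11, value 54
- D: weight 12, volume 11, value 47
- A: weight 4, volume 9, value 46
- B+E: weight 17, volume 9, value 45
Best: 54 pts.

54 pts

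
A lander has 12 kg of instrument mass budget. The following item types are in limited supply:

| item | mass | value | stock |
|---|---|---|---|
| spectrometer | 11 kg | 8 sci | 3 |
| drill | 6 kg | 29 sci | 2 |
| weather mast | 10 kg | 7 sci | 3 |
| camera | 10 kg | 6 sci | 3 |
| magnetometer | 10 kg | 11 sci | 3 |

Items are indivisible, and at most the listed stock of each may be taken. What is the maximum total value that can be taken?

58 sci

Top feasible selections:
- 2×drill: mass 12, value 58
- 1×drill: mass 6, value 29
- 1×magnetometer: mass 10, value 11
- 1×spectrometer: mass 11, value 8
Best: 58 sci.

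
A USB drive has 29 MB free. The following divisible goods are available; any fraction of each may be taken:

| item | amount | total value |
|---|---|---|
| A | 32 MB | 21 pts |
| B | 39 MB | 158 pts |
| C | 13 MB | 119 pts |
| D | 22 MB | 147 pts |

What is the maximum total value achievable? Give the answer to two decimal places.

225.91

Take in order of value per unit:
- C (119/13 per unit): all 13 → value 119, running total 119.00
- D (147/22 per unit): 16 of 22 → value 16×147/22 = 106.9091, running total 225.91
Total 225.91.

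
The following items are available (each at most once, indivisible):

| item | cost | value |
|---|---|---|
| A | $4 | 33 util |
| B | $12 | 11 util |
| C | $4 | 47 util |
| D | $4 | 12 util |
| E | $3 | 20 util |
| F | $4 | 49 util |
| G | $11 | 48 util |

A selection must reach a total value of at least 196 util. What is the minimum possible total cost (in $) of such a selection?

Subsets with value ≥ 196, sorted by total cost:
- A+C+E+F+G: cost 26, value 197
- A+C+D+E+F+G: cost 30, value 209
- A+B+C+E+F+G: cost 38, value 208
Minimum cost: 26 $.

26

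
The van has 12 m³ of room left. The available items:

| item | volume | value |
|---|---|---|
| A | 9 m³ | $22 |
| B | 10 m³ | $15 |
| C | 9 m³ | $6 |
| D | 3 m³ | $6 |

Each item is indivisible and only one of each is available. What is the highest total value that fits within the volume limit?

$28

Check high-value combinations within 12 m³:
- A+D: volume 9+3=12, value 22+6=28
- A: volume 9, value 22
- B: volume 10, value 15
- C+D: volume 9+3=12, value 6+6=12
Best: $28.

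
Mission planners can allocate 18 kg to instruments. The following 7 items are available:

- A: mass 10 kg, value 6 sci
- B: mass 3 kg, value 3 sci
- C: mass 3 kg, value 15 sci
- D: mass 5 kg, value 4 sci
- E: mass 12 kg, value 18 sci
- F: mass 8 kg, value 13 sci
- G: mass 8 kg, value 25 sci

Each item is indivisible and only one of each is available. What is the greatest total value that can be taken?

This is a 0/1 knapsack; check combinations near the capacity.
- C+D+G: mass 3+5+8=16, value 15+4+25=44
- B+C+G: mass 3+3+8=14, value 3+15+25=43
- C+G: mass 3+8=11, value 15+25=40
- F+G: mass 8+8=16, value 13+25=38
Best: 44 sci.

44 sci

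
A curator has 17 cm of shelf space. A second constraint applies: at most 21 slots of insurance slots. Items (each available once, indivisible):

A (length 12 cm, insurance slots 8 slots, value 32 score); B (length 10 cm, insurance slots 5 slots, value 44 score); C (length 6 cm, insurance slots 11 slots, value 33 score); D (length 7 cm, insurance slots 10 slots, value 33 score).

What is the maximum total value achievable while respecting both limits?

Feasible sets respecting both limits:
- B+C: length 16, insurance slots 16, value 77
- B+D: length 17, insurance slots 15, value 77
- C+D: length 13, insurance slots 21, value 66
Best: 77 score.

77 score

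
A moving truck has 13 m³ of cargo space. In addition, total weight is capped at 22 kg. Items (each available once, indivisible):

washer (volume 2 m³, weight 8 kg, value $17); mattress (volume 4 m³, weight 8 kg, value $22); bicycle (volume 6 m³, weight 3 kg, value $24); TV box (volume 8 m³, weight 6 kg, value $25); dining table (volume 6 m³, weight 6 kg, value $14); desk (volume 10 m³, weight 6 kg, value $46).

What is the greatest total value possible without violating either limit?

$63

Feasible sets respecting both limits:
- washer+mattress+bicycle: volume 12, weight 19, value 63
- washer+desk: volume 12, weight 14, value 63
- washer+mattress+dining table: volume 12, weight 22, value 53
- mattress+TV box: volume 12, weight 14, value 47
Best: $63.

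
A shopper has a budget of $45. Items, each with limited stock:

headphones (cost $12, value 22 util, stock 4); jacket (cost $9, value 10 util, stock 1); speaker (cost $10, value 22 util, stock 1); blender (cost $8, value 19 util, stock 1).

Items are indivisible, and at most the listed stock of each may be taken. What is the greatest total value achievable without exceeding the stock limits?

Top feasible selections:
- 2×headphones + 1×speaker + 1×blender: cost 42, value 85
- 3×headphones + 1×blender: cost 44, value 85
Best: 85 util.

85 util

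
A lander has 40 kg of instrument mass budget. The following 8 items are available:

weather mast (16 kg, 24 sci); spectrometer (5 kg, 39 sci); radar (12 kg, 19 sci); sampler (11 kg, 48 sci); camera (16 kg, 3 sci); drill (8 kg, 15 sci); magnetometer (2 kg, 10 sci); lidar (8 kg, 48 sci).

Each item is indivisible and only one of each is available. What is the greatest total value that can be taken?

164 sci

Check high-value combinations within 40 kg:
- spectrometer+radar+sampler+magnetometer+lidar: mass 5+12+11+2+8=38, value 39+19+48+10+48=164
- spectrometer+sampler+drill+magnetometer+lidar: mass 5+11+8+2+8=34, value 39+48+15+10+48=160
- weather mast+spectrometer+sampler+lidar: mass 16+5+11+8=40, value 24+39+48+48=159
- spectrometer+radar+sampler+lidar: mass 5+12+11+8=36, value 39+19+48+48=154
Best: 164 sci.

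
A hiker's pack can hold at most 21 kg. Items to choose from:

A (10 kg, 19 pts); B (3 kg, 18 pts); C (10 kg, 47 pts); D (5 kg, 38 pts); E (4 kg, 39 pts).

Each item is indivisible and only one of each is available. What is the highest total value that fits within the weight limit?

Check high-value combinations within 21 kg:
- C+D+E: weight 10+5+4=19, value 47+38+39=124
- B+C+E: weight 3+10+4=17, value 18+47+39=104
- B+C+D: weight 3+10+5=18, value 18+47+38=103
Best: 124 pts.

124 pts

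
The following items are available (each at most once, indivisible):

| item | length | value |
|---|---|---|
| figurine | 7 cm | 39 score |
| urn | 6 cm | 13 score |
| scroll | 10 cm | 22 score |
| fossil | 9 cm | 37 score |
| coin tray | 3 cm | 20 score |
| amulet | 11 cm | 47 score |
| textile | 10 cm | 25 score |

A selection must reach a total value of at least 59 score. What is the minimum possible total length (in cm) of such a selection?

Subsets with value ≥ 59, sorted by total length:
- figurine+coin tray: length 10, value 59
- coin tray+amulet: length 14, value 67
- figurine+fossil: length 16, value 76
Minimum length: 10 cm.

10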